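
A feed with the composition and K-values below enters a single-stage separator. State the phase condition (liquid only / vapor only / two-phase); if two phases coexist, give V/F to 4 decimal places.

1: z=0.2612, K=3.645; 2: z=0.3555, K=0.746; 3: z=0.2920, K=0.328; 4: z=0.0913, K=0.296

ΣzᵢKᵢ = 1.3401; Σzᵢ/Kᵢ = 1.7469.
Both exceed 1, so a two-phase solution exists.
Let ψ = V/F and solve Σ zᵢ(Kᵢ−1)/(1+ψ(Kᵢ−1)) = 0.
Iterate (Newton) starting at ψ = 0.64:
  ψ = 0.6400: g = -0.31255, g' = -0.8406 → ψ = 0.2682
  ψ = 0.2682: g = -0.01131, g' = -0.9168 → ψ = 0.2558
  ψ = 0.2558: g = 0.00012, g' = -0.9359 → ψ = 0.2560
Converged at ψ = 0.2560.

two-phase, V/F = 0.2560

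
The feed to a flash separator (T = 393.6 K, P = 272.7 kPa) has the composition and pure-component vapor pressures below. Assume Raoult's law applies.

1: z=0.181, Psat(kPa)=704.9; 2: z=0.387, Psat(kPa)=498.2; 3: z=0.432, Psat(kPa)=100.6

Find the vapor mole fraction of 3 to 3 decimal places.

y_3 = 0.229

Raoult's law: Kᵢ = Pᵢˢᵃᵗ/P = Pᵢˢᵃᵗ/272.7.
  K_1 = 704.9/272.7 = 2.58489, K_2 = 498.2/272.7 = 1.82692, K_3 = 100.6/272.7 = 0.36890
Newton iteration, ψ⁰ = 0.5:
  ψ = 0.500: g = -0.0119, g' = -0.641 → ψ = 0.481
Converged at ψ = 0.481.
Compositions from xᵢ = zᵢ/(1+ψ(Kᵢ−1)), yᵢ = Kᵢxᵢ:
  1: x = 0.103, y = 0.265
  2: x = 0.277, y = 0.506
  3: x = 0.621, y = 0.229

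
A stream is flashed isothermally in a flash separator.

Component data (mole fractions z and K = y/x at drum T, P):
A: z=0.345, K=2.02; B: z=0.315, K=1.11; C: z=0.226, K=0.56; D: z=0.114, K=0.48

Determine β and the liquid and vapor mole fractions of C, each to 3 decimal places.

Material balance + equilibrium reduce to Σ zᵢ(Kᵢ−1)/(1+β(Kᵢ−1)) = 0.
Feasibility: ΣzᵢKᵢ = 1.228, Σzᵢ/Kᵢ = 1.096 — both > 1, two phases present.
Iterate (Newton) starting at β = 0.66:
  β = 0.660: g = 0.0122, g' = -0.290 → β = 0.702
Converged at β = 0.702.
Compositions from xᵢ = zᵢ/(1+β(Kᵢ−1)), yᵢ = Kᵢxᵢ:
  A: x = 0.201, y = 0.406
  B: x = 0.292, y = 0.325
  C: x = 0.327, y = 0.183
  D: x = 0.180, y = 0.086

β = 0.702, x_C = 0.327, y_C = 0.183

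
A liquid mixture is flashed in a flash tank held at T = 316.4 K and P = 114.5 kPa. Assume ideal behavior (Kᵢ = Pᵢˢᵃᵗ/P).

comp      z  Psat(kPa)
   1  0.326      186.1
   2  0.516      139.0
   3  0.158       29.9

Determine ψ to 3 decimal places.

ψ = 0.691

Raoult's law: Kᵢ = Pᵢˢᵃᵗ/P = Pᵢˢᵃᵗ/114.5.
  K_1 = 186.1/114.5 = 1.62533, K_2 = 139.0/114.5 = 1.21397, K_3 = 29.9/114.5 = 0.26114
Let ψ = V/F and solve Σ zᵢ(Kᵢ−1)/(1+ψ(Kᵢ−1)) = 0.
Check two-phase: ΣzᵢKᵢ = 1.198 > 1 and Σzᵢ/Kᵢ = 1.231 > 1, so g(0) = 0.198 > 0 and g(1) = -0.231 < 0.
Iterate (Newton) starting at ψ = 0.5:
  ψ = 0.500: g = 0.0699, g' = -0.310 → ψ = 0.725
  ψ = 0.725: g = -0.0157, g' = -0.479 → ψ = 0.692
  ψ = 0.692: g = -0.0006, g' = -0.442 → ψ = 0.691
Converged at ψ = 0.691.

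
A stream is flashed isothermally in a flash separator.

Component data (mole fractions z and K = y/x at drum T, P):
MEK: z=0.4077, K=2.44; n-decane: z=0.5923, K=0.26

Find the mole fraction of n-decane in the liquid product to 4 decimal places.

Material balance + equilibrium reduce to Σ zᵢ(Kᵢ−1)/(1+V/F(Kᵢ−1)) = 0.
Feasibility: ΣzᵢKᵢ = 1.1488, Σzᵢ/Kᵢ = 2.4452 — both > 1, two phases present.
Newton–Raphson from V/F = 0.5:
  V/F = 0.5000: g = -0.35439, g' = -1.1030 → V/F = 0.1787
  V/F = 0.1787: g = -0.03816, g' = -0.9655 → V/F = 0.1392
  V/F = 0.1392: g = 0.00045, g' = -0.9898 → V/F = 0.1396
Converged at V/F = 0.1396.
Compositions from xᵢ = zᵢ/(1+V/F(Kᵢ−1)), yᵢ = Kᵢxᵢ:
  MEK: x = 0.3394, y = 0.8283
  n-decane: x = 0.6606, y = 0.1717

x_n-decane = 0.6606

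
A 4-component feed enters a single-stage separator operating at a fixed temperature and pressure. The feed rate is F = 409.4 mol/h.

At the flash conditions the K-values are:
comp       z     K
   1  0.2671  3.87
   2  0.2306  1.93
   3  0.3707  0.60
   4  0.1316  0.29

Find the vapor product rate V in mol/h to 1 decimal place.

Let ψ = V/F and solve Σ zᵢ(Kᵢ−1)/(1+ψ(Kᵢ−1)) = 0.
Feasibility: ΣzᵢKᵢ = 1.7393, Σzᵢ/Kᵢ = 1.2601 — both > 1, two phases present.
Iterate (Newton) starting at ψ = 0.49:
  ψ = 0.4900: g = 0.13818, g' = -0.7218 → ψ = 0.6814
  ψ = 0.6814: g = 0.00577, g' = -0.6876 → ψ = 0.6898
Converged at ψ = 0.6898.
Then V = ψ·F = 0.6898·409.4 = 282.4 mol/h and L = F − V = 127.0 mol/h.

V = 282.4 mol/h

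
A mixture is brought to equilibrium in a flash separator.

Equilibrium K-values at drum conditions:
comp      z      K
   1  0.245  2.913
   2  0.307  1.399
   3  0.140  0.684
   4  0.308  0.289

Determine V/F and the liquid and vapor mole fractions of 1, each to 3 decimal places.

Rachford–Rice: g(V/F) = Σ zᵢ(Kᵢ−1)/(1+V/F(Kᵢ−1)) = 0.
Feasibility: ΣzᵢKᵢ = 1.328, Σzᵢ/Kᵢ = 1.574 — both > 1, two phases present.
Newton iteration, V/F⁰ = 0.52:
  V/F = 0.520: g = -0.0640, g' = -0.671 → V/F = 0.425
  V/F = 0.425: g = -0.0014, g' = -0.647 → V/F = 0.422
Converged at V/F = 0.422.
Compositions from xᵢ = zᵢ/(1+V/F(Kᵢ−1)), yᵢ = Kᵢxᵢ:
  1: x = 0.136, y = 0.395
  2: x = 0.263, y = 0.368
  3: x = 0.162, y = 0.111
  4: x = 0.440, y = 0.127

V/F = 0.422, x_1 = 0.136, y_1 = 0.395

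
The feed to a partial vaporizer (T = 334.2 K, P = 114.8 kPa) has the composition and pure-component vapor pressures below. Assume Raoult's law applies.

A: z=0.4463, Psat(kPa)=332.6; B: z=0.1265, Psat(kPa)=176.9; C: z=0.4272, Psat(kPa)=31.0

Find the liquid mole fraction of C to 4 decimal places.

Raoult's law: Kᵢ = Pᵢˢᵃᵗ/P = Pᵢˢᵃᵗ/114.8.
  K_A = 332.6/114.8 = 2.897213, K_B = 176.9/114.8 = 1.540941, K_C = 31.0/114.8 = 0.270035
Newton–Raphson from ψ = 0.5:
  ψ = 0.5000: g = -0.00268, g' = -1.0105 → ψ = 0.4973
Converged at ψ = 0.4973.
Compositions from xᵢ = zᵢ/(1+ψ(Kᵢ−1)), yᵢ = Kᵢxᵢ:
  A: x = 0.2296, y = 0.6653
  B: x = 0.0997, y = 0.1536
  C: x = 0.6707, y = 0.1811

x_C = 0.6707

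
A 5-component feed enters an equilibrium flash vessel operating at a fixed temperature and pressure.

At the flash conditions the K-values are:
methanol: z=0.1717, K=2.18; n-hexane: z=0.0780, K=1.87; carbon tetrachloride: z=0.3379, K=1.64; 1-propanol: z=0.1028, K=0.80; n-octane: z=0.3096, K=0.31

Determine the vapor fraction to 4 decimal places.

ψ = 0.4809

Material balance + equilibrium reduce to Σ zᵢ(Kᵢ−1)/(1+ψ(Kᵢ−1)) = 0.
Check two-phase: ΣzᵢKᵢ = 1.2525 > 1 and Σzᵢ/Kᵢ = 1.4537 > 1, so g(0) = 0.2525 > 0 and g(1) = -0.4537 < 0.
Iterate (Newton) starting at ψ = 0.5:
  ψ = 0.5000: g = -0.01044, g' = -0.5513 → ψ = 0.4811
  ψ = 0.4811: g = -0.00008, g' = -0.5428 → ψ = 0.4809
Converged at ψ = 0.4809.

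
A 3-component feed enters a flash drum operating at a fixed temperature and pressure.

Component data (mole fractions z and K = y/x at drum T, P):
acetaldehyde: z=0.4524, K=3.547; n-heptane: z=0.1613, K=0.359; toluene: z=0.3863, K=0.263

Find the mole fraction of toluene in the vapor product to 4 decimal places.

y_toluene = 0.1475

Material balance + equilibrium reduce to Σ zᵢ(Kᵢ−1)/(1+β(Kᵢ−1)) = 0.
g(0) = ΣzᵢKᵢ − 1 = 0.7642 and g(1) = 1 − Σzᵢ/Kᵢ = -1.0457, so a root lies in (0, 1).
Newton iteration, β⁰ = 0.5:
  β = 0.5000: g = -0.09617, g' = -1.2375 → β = 0.4223
Converged at β = 0.4223.
Compositions from xᵢ = zᵢ/(1+β(Kᵢ−1)), yᵢ = Kᵢxᵢ:
  acetaldehyde: x = 0.2180, y = 0.7731
  n-heptane: x = 0.2212, y = 0.0794
  toluene: x = 0.5609, y = 0.1475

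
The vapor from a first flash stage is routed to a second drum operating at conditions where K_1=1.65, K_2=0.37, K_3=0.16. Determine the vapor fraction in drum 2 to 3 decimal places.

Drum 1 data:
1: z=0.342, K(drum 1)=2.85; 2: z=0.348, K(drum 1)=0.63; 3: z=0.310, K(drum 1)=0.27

Drum 1:
Newton iteration, ψ₁⁰ = 0.46:
  ψ₁ = 0.460: g = -0.1541, g' = -0.785 → ψ₁ = 0.264
  ψ₁ = 0.264: g = 0.0022, g' = -0.841 → ψ₁ = 0.266
Converged at ψ₁ = 0.266.
Drum-1 compositions:
  1: x = 0.229, y = 0.653
  2: x = 0.386, y = 0.243
  3: x = 0.385, y = 0.104
Drum-2 feed = drum-1 vapor: z₂ = (0.6529, 0.2432, 0.1039).
Drum 2:
Material balance + equilibrium reduce to Σ zᵢ(Kᵢ−1)/(1+ψ₂(Kᵢ−1)) = 0.
g(0) = ΣzᵢKᵢ − 1 = 0.184 and g(1) = 1 − Σzᵢ/Kᵢ = -0.702, so a root lies in (0, 1).
Newton–Raphson from ψ₂ = 0.43:
  ψ₂ = 0.430: g = -0.0151, g' = -0.530 → ψ₂ = 0.401
Converged at ψ₂ = 0.401.
  1: x = 0.518, y = 0.855
  2: x = 0.325, y = 0.120
  3: x = 0.157, y = 0.025

V/F (drum 2) = 0.401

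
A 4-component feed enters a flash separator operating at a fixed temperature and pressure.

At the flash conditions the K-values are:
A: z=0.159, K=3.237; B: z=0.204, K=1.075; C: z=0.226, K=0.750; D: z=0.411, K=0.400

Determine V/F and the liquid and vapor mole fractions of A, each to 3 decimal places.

Material balance + equilibrium reduce to Σ zᵢ(Kᵢ−1)/(1+V/F(Kᵢ−1)) = 0.
Check two-phase: ΣzᵢKᵢ = 1.068 > 1 and Σzᵢ/Kᵢ = 1.568 > 1, so g(0) = 0.068 > 0 and g(1) = -0.568 < 0.
Newton iteration, V/F⁰ = 0.44:
  V/F = 0.440: g = -0.2045, g' = -0.494 → V/F = 0.026
  V/F = 0.026: g = 0.0439, g' = -0.878 → V/F = 0.076
  V/F = 0.076: g = 0.0031, g' = -0.759 → V/F = 0.080
Converged at V/F = 0.080.
Compositions from xᵢ = zᵢ/(1+V/F(Kᵢ−1)), yᵢ = Kᵢxᵢ:
  A: x = 0.135, y = 0.436
  B: x = 0.203, y = 0.218
  C: x = 0.231, y = 0.173
  D: x = 0.432, y = 0.173

V/F = 0.080, x_A = 0.135, y_A = 0.436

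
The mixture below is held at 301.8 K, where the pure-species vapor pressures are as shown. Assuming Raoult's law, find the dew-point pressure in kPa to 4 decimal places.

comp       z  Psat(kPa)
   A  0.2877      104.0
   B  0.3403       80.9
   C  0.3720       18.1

At the dew point ψ → 1, so Σzᵢ/Kᵢ = 1 with Kᵢ = Pᵢˢᵃᵗ/P ⇒ 1/P = Σzᵢ/Pᵢˢᵃᵗ.
1/P = 0.2877/104.0 + 0.3403/80.9 + 0.3720/18.1 = 0.0275253 ⇒ P = 36.3303 kPa

Pdew = 36.3303 kPa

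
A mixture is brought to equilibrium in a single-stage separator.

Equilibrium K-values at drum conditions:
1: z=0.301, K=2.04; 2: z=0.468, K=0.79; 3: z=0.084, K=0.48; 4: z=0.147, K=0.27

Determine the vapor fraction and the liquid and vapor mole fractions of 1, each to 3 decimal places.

ψ = 0.154, x_1 = 0.260, y_1 = 0.529

Rachford–Rice: g(ψ) = Σ zᵢ(Kᵢ−1)/(1+ψ(Kᵢ−1)) = 0.
Check two-phase: ΣzᵢKᵢ = 1.064 > 1 and Σzᵢ/Kᵢ = 1.459 > 1, so g(0) = 0.064 > 0 and g(1) = -0.459 < 0.
Newton–Raphson from ψ = 0.36:
  ψ = 0.360: g = -0.0779, g' = -0.375 → ψ = 0.152
  ψ = 0.152: g = 0.0005, g' = -0.391 → ψ = 0.154
Converged at ψ = 0.154.
Compositions from xᵢ = zᵢ/(1+ψ(Kᵢ−1)), yᵢ = Kᵢxᵢ:
  1: x = 0.260, y = 0.529
  2: x = 0.484, y = 0.382
  3: x = 0.091, y = 0.044
  4: x = 0.166, y = 0.045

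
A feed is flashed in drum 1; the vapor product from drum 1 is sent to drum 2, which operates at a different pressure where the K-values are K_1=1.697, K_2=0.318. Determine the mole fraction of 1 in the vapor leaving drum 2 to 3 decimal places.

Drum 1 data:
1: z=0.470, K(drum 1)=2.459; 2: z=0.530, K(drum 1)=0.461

Drum 1:
Let ψ₁ = V/F and solve Σ zᵢ(Kᵢ−1)/(1+ψ₁(Kᵢ−1)) = 0.
Check two-phase: ΣzᵢKᵢ = 1.400 > 1 and Σzᵢ/Kᵢ = 1.341 > 1, so g(0) = 0.400 > 0 and g(1) = -0.341 < 0.
Binary case is linear: z₁(K₁−1)(1+ψ₁(K₂−1)) + z₂(K₂−1)(1+ψ₁(K₁−1)) = 0
⇒ ψ₁ = [z₁(K₁−1)+z₂(K₂−1)] / [−(K₁−1)(K₂−1)] = 0.4001/0.7864 = 0.509
Drum-1 compositions:
  1: x = 0.270, y = 0.663
  2: x = 0.730, y = 0.337
Drum-2 feed = drum-1 vapor: z₂ = (0.6634, 0.3366).
Drum 2:
Rachford–Rice: g(ψ₂) = Σ zᵢ(Kᵢ−1)/(1+ψ₂(Kᵢ−1)) = 0.
g(0) = ΣzᵢKᵢ − 1 = 0.233 and g(1) = 1 − Σzᵢ/Kᵢ = -0.450, so a root lies in (0, 1).
Binary case is linear: z₁(K₁−1)(1+ψ₂(K₂−1)) + z₂(K₂−1)(1+ψ₂(K₁−1)) = 0
⇒ ψ₂ = [z₁(K₁−1)+z₂(K₂−1)] / [−(K₁−1)(K₂−1)] = 0.2328/0.4754 = 0.490
  1: x = 0.495, y = 0.839
  2: x = 0.505, y = 0.161

y_1 (drum 2) = 0.839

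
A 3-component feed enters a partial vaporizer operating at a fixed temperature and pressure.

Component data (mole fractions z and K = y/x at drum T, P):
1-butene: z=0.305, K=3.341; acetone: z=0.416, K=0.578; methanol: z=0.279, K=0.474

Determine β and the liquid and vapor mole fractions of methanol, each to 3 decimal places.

Material balance + equilibrium reduce to Σ zᵢ(Kᵢ−1)/(1+β(Kᵢ−1)) = 0.
Feasibility: ΣzᵢKᵢ = 1.392, Σzᵢ/Kᵢ = 1.400 — both > 1, two phases present.
Newton–Raphson from β = 0.5:
  β = 0.500: g = -0.0927, g' = -0.616 → β = 0.350
  β = 0.350: g = 0.0069, g' = -0.723 → β = 0.359
Converged at β = 0.359.
Compositions from xᵢ = zᵢ/(1+β(Kᵢ−1)), yᵢ = Kᵢxᵢ:
  1-butene: x = 0.166, y = 0.554
  acetone: x = 0.490, y = 0.283
  methanol: x = 0.344, y = 0.163

β = 0.359, x_methanol = 0.344, y_methanol = 0.163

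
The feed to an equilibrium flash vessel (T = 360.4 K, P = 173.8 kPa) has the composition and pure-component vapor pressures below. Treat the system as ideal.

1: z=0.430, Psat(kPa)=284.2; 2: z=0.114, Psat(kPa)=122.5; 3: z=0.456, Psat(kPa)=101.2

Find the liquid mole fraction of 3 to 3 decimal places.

Raoult's law: Kᵢ = Pᵢˢᵃᵗ/P = Pᵢˢᵃᵗ/173.8.
  K_1 = 284.2/173.8 = 1.63521, K_2 = 122.5/173.8 = 0.70483, K_3 = 101.2/173.8 = 0.58228
Newton–Raphson from ψ = 0.5:
  ψ = 0.500: g = -0.0729, g' = -0.241 → ψ = 0.197
  ψ = 0.197: g = -0.0005, g' = -0.243 → ψ = 0.195
Converged at ψ = 0.195.
Compositions from xᵢ = zᵢ/(1+ψ(Kᵢ−1)), yᵢ = Kᵢxᵢ:
  1: x = 0.383, y = 0.626
  2: x = 0.121, y = 0.085
  3: x = 0.496, y = 0.289

x_3 = 0.496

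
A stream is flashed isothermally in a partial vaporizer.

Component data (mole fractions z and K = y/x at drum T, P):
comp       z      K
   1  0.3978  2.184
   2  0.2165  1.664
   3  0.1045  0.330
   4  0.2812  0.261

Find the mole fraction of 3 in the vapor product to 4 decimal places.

y_3 = 0.0498

Let ψ = V/F and solve Σ zᵢ(Kᵢ−1)/(1+ψ(Kᵢ−1)) = 0.
Check two-phase: ΣzᵢKᵢ = 1.3369 > 1 and Σzᵢ/Kᵢ = 1.7063 > 1, so g(0) = 0.3369 > 0 and g(1) = -0.7063 < 0.
Newton iteration, ψ⁰ = 0.6:
  ψ = 0.6000: g = -0.11226, g' = -0.8663 → ψ = 0.4704
  ψ = 0.4704: g = -0.00874, g' = -0.7463 → ψ = 0.4587
Converged at ψ = 0.4587.
Compositions from xᵢ = zᵢ/(1+ψ(Kᵢ−1)), yᵢ = Kᵢxᵢ:
  1: x = 0.2578, y = 0.5630
  2: x = 0.1660, y = 0.2762
  3: x = 0.1509, y = 0.0498
  4: x = 0.4254, y = 0.1110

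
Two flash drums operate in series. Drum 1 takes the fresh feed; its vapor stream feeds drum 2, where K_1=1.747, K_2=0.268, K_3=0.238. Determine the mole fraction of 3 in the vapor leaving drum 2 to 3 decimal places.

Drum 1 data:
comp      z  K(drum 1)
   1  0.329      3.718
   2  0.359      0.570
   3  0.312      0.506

y_3 (drum 2) = 0.053

Drum 1:
Rachford–Rice: g(ψ₁) = Σ zᵢ(Kᵢ−1)/(1+ψ₁(Kᵢ−1)) = 0.
Check two-phase: ΣzᵢKᵢ = 1.586 > 1 and Σzᵢ/Kᵢ = 1.335 > 1, so g(0) = 0.586 > 0 and g(1) = -0.335 < 0.
Newton–Raphson from ψ₁ = 0.5:
  ψ₁ = 0.500: g = -0.0223, g' = -0.679 → ψ₁ = 0.467
  ψ₁ = 0.467: g = 0.0004, g' = -0.704 → ψ₁ = 0.468
Converged at ψ₁ = 0.468.
Drum-1 compositions:
  1: x = 0.145, y = 0.539
  2: x = 0.449, y = 0.256
  3: x = 0.406, y = 0.205
Drum-2 feed = drum-1 vapor: z₂ = (0.5385, 0.2562, 0.2053).
Drum 2:
Rachford–Rice: g(ψ₂) = Σ zᵢ(Kᵢ−1)/(1+ψ₂(Kᵢ−1)) = 0.
g(0) = ΣzᵢKᵢ − 1 = 0.058 and g(1) = 1 − Σzᵢ/Kᵢ = -1.127, so a root lies in (0, 1).
Newton iteration, ψ₂⁰ = 0.5:
  ψ₂ = 0.500: g = -0.2556, g' = -0.812 → ψ₂ = 0.185
  ψ₂ = 0.185: g = -0.0457, g' = -0.577 → ψ₂ = 0.106
  ψ₂ = 0.106: g = -0.0007, g' = -0.560 → ψ₂ = 0.105
Converged at ψ₂ = 0.105.
  1: x = 0.499, y = 0.873
  2: x = 0.277, y = 0.074
  3: x = 0.223, y = 0.053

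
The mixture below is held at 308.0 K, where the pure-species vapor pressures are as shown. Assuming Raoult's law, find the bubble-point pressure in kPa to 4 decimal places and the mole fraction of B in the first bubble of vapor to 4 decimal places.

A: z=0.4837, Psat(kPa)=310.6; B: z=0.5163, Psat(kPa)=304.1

At the bubble point ψ → 0, so ΣzᵢKᵢ = 1 with Kᵢ = Pᵢˢᵃᵗ/P ⇒ P = ΣzᵢPᵢˢᵃᵗ.
P = 0.4837·310.6 + 0.5163·304.1 = 307.2441 kPa
yᵢ = zᵢPᵢˢᵃᵗ/P ⇒ y_B = 0.5163·304.1/307.2441 = 0.5110

Pbub = 307.2441 kPa, y_B = 0.5110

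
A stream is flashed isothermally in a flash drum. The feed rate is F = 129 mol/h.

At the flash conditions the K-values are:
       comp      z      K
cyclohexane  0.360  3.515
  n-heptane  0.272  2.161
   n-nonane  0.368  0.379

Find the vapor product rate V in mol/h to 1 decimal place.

V = 104.6 mol/h

Let β = V/F and solve Σ zᵢ(Kᵢ−1)/(1+β(Kᵢ−1)) = 0.
g(0) = ΣzᵢKᵢ − 1 = 0.993 and g(1) = 1 − Σzᵢ/Kᵢ = -0.199, so a root lies in (0, 1).
Newton–Raphson from β = 0.5:
  β = 0.500: g = 0.2694, g' = -0.892 → β = 0.802
  β = 0.802: g = 0.0083, g' = -0.912 → β = 0.811
Converged at β = 0.811.
Then V = β·F = 0.8111·129 = 104.6 mol/h and L = F − V = 24.4 mol/h.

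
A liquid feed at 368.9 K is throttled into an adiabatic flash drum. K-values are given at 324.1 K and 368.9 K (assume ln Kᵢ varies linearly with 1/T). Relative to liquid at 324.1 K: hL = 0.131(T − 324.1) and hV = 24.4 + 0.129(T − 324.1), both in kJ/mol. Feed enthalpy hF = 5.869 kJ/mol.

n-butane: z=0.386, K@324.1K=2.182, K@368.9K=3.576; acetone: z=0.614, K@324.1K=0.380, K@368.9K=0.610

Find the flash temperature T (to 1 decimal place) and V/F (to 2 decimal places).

Adiabatic flash: solve Rachford–Rice at each trial T, then check hF = ψ·hV(T) + (1−ψ)·hL(T).
  T = 324.1 K: K = (2.182, 0.380), RR gives ψ = 0.103, H_out = 2.516 kJ/mol
  T = 368.9 K: K = (3.576, 0.610), RR gives ψ = 0.751, H_out = 24.135 kJ/mol
  T = 346.5 K: K = (2.838, 0.489), RR gives ψ = 0.421, H_out = 13.193 kJ/mol
  T = 335.3 K: K = (2.500, 0.433), RR gives ψ = 0.271, H_out = 8.077 kJ/mol
  T = 329.7 K: K = (2.338, 0.406), RR gives ψ = 0.191, H_out = 5.391 kJ/mol
  T = 332.5 K: K = (2.418, 0.419), RR gives ψ = 0.232, H_out = 6.752 kJ/mol
  T = 331.1 K: K = (2.378, 0.413), RR gives ψ = 0.212, H_out = 6.077 kJ/mol
Linear interpolation between T = 329.7 (H_out = 5.391) and T = 331.1 (H_out = 6.077) on hF = 5.869 gives T ≈ 330.7 K, at which ψ = 0.21.

T = 330.7 K, V/F = 0.21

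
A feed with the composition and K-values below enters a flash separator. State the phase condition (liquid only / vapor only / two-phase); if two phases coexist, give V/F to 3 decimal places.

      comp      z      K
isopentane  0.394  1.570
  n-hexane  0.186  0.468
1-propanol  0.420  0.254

ΣzᵢKᵢ = 0.812; Σzᵢ/Kᵢ = 2.302.
Since ΣzᵢKᵢ < 1 the mixture is below its bubble point — single liquid phase.

liquid only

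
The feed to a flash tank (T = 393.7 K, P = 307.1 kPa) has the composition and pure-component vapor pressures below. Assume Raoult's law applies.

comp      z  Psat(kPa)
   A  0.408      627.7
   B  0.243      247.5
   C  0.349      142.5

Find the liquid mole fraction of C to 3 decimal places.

x_C = 0.453

Raoult's law: Kᵢ = Pᵢˢᵃᵗ/P = Pᵢˢᵃᵗ/307.1.
  K_A = 627.7/307.1 = 2.04396, K_B = 247.5/307.1 = 0.80593, K_C = 142.5/307.1 = 0.46402
Material balance + equilibrium reduce to Σ zᵢ(Kᵢ−1)/(1+ψ(Kᵢ−1)) = 0.
g(0) = ΣzᵢKᵢ − 1 = 0.192 and g(1) = 1 − Σzᵢ/Kᵢ = -0.253, so a root lies in (0, 1).
Newton iteration, ψ⁰ = 0.5:
  ψ = 0.500: g = -0.0279, g' = -0.390 → ψ = 0.428
  ψ = 0.428: g = 0.0000, g' = -0.392 → ψ = 0.429
Converged at ψ = 0.429.
Compositions from xᵢ = zᵢ/(1+ψ(Kᵢ−1)), yᵢ = Kᵢxᵢ:
  A: x = 0.282, y = 0.576
  B: x = 0.265, y = 0.214
  C: x = 0.453, y = 0.210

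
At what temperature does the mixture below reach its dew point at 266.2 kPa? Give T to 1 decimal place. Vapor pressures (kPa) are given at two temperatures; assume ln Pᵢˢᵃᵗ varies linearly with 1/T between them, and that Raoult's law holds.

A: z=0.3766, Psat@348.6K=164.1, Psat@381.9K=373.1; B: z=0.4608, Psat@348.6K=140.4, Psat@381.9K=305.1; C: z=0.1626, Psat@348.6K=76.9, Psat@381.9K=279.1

Dew-point temperature: Σzᵢ·P/Pᵢˢᵃᵗ(T) = 1. Interpolate ln Pᵢˢᵃᵗ = aᵢ + bᵢ/T.
  T = 348.6 K: ΣzᵢP/Pᵢˢᵃᵗ = 2.0475
  T = 381.9 K: ΣzᵢP/Pᵢˢᵃᵗ = 0.8258
  T = 365.2 K: ΣzᵢP/Pᵢˢᵃᵗ = 1.2685
  T = 373.5 K: ΣzᵢP/Pᵢˢᵃᵗ = 1.0188
  T = 377.7 K: ΣzᵢP/Pᵢˢᵃᵗ = 0.9159
  T = 375.6 K: ΣzᵢP/Pᵢˢᵃᵗ = 0.9656
Interpolating between 373.5 K and 375.6 K gives T ≈ 374.2 K.

T = 374.2 K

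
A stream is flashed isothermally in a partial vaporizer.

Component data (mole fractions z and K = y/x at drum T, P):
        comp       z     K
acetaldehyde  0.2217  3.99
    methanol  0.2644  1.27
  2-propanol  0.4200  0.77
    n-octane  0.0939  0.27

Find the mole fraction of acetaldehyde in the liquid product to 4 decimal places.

Iterate (Newton) starting at V/F = 0.66:
  V/F = 0.6600: g = 0.03736, g' = -0.4553 → V/F = 0.7421
  V/F = 0.7421: g = -0.00063, g' = -0.4752 → V/F = 0.7407
Converged at V/F = 0.7407.
Compositions from xᵢ = zᵢ/(1+V/F(Kᵢ−1)), yᵢ = Kᵢxᵢ:
  acetaldehyde: x = 0.0690, y = 0.2752
  methanol: x = 0.2203, y = 0.2798
  2-propanol: x = 0.5062, y = 0.3898
  n-octane: x = 0.2045, y = 0.0552

x_acetaldehyde = 0.0690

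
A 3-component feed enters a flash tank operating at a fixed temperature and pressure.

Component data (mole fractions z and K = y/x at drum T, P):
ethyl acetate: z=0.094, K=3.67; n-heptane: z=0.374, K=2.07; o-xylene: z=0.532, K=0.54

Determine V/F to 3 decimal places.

Material balance + equilibrium reduce to Σ zᵢ(Kᵢ−1)/(1+V/F(Kᵢ−1)) = 0.
Feasibility: ΣzᵢKᵢ = 1.406, Σzᵢ/Kᵢ = 1.191 — both > 1, two phases present.
Iterate (Newton) starting at V/F = 0.5:
  V/F = 0.500: g = 0.0504, g' = -0.495 → V/F = 0.602
  V/F = 0.602: g = 0.0013, g' = -0.472 → V/F = 0.605
Converged at V/F = 0.605.

V/F = 0.605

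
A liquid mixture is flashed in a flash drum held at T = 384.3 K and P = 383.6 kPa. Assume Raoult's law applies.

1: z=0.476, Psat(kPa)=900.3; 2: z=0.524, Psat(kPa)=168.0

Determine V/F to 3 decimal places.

Raoult's law: Kᵢ = Pᵢˢᵃᵗ/P = Pᵢˢᵃᵗ/383.6.
  K_1 = 900.3/383.6 = 2.34698, K_2 = 168.0/383.6 = 0.43796
Rachford–Rice: g(V/F) = Σ zᵢ(Kᵢ−1)/(1+V/F(Kᵢ−1)) = 0.
Feasibility: ΣzᵢKᵢ = 1.347, Σzᵢ/Kᵢ = 1.399 — both > 1, two phases present.
Binary case is linear: z₁(K₁−1)(1+V/F(K₂−1)) + z₂(K₂−1)(1+V/F(K₁−1)) = 0
⇒ V/F = [z₁(K₁−1)+z₂(K₂−1)] / [−(K₁−1)(K₂−1)] = 0.3466/0.7571 = 0.458

V/F = 0.458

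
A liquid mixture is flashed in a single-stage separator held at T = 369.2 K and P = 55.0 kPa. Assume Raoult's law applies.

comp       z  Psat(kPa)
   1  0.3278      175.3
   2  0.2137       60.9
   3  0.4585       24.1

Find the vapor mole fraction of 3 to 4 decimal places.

y_3 = 0.2815

Raoult's law: Kᵢ = Pᵢˢᵃᵗ/P = Pᵢˢᵃᵗ/55.0.
  K_1 = 175.3/55.0 = 3.187273, K_2 = 60.9/55.0 = 1.107273, K_3 = 24.1/55.0 = 0.438182
Let ψ = V/F and solve Σ zᵢ(Kᵢ−1)/(1+ψ(Kᵢ−1)) = 0.
Check two-phase: ΣzᵢKᵢ = 1.4823 > 1 and Σzᵢ/Kᵢ = 1.3422 > 1, so g(0) = 0.4823 > 0 and g(1) = -0.3422 < 0.
Newton iteration, ψ⁰ = 0.53:
  ψ = 0.5300: g = -0.01307, g' = -0.6320 → ψ = 0.5093
  ψ = 0.5093: g = 0.00005, g' = -0.6371 → ψ = 0.5094
Converged at ψ = 0.5094.
Compositions from xᵢ = zᵢ/(1+ψ(Kᵢ−1)), yᵢ = Kᵢxᵢ:
  1: x = 0.1550, y = 0.4942
  2: x = 0.2026, y = 0.2244
  3: x = 0.6423, y = 0.2815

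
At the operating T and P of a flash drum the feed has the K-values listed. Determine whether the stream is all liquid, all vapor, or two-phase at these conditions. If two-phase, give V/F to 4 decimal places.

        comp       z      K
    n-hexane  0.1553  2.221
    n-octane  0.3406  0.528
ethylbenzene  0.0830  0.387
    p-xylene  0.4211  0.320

ΣzᵢKᵢ = 0.6916; Σzᵢ/Kᵢ = 2.2454.
Since ΣzᵢKᵢ < 1 the mixture is below its bubble point — single liquid phase.

all liquid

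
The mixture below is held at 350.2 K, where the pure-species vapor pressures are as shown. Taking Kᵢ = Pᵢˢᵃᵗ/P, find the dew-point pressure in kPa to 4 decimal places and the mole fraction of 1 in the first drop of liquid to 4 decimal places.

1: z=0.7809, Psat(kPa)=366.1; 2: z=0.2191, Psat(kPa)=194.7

Pdew = 306.9043 kPa, x_1 = 0.6546

At the dew point ψ → 1, so Σzᵢ/Kᵢ = 1 with Kᵢ = Pᵢˢᵃᵗ/P ⇒ 1/P = Σzᵢ/Pᵢˢᵃᵗ.
1/P = 0.7809/366.1 + 0.2191/194.7 = 0.0032583 ⇒ P = 306.9043 kPa
xᵢ = zᵢP/Pᵢˢᵃᵗ ⇒ x_1 = 0.7809·306.9043/366.1 = 0.6546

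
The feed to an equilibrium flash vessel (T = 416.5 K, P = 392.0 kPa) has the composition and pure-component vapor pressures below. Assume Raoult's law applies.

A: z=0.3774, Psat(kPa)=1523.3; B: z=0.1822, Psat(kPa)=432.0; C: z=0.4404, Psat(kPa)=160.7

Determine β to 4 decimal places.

Raoult's law: Kᵢ = Pᵢˢᵃᵗ/P = Pᵢˢᵃᵗ/392.0.
  K_A = 1523.3/392.0 = 3.885969, K_B = 432.0/392.0 = 1.102041, K_C = 160.7/392.0 = 0.409949
Material balance + equilibrium reduce to Σ zᵢ(Kᵢ−1)/(1+β(Kᵢ−1)) = 0.
Check two-phase: ΣzᵢKᵢ = 1.8479 > 1 and Σzᵢ/Kᵢ = 1.3367 > 1, so g(0) = 0.8479 > 0 and g(1) = -0.3367 < 0.
Iterate (Newton) starting at β = 0.44:
  β = 0.4400: g = 0.14666, g' = -0.8916 → β = 0.6045
  β = 0.6045: g = 0.01042, g' = -0.7895 → β = 0.6177
Converged at β = 0.6177.

β = 0.6177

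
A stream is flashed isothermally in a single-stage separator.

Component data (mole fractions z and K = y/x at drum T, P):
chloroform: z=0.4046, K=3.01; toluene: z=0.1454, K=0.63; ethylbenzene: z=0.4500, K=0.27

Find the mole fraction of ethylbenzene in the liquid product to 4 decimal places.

x_ethylbenzene = 0.5900

Material balance + equilibrium reduce to Σ zᵢ(Kᵢ−1)/(1+β(Kᵢ−1)) = 0.
Check two-phase: ΣzᵢKᵢ = 1.4309 > 1 and Σzᵢ/Kᵢ = 2.0319 > 1, so g(0) = 0.4309 > 0 and g(1) = -1.0319 < 0.
Newton–Raphson from β = 0.5:
  β = 0.5000: g = -0.17772, g' = -1.0313 → β = 0.3277
  β = 0.3277: g = -0.00269, g' = -1.0343 → β = 0.3251
Converged at β = 0.3251.
Compositions from xᵢ = zᵢ/(1+β(Kᵢ−1)), yᵢ = Kᵢxᵢ:
  chloroform: x = 0.2447, y = 0.7366
  toluene: x = 0.1653, y = 0.1041
  ethylbenzene: x = 0.5900, y = 0.1593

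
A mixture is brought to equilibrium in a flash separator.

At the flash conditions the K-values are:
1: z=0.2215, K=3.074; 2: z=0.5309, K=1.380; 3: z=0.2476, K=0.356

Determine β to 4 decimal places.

Let β = V/F and solve Σ zᵢ(Kᵢ−1)/(1+β(Kᵢ−1)) = 0.
Feasibility: ΣzᵢKᵢ = 1.5017, Σzᵢ/Kᵢ = 1.1523 — both > 1, two phases present.
Newton–Raphson from β = 0.5:
  β = 0.5000: g = 0.15987, g' = -0.5071 → β = 0.8152
  β = 0.8152: g = -0.01095, g' = -0.6314 → β = 0.7979
  β = 0.7979: g = -0.00015, g' = -0.6148 → β = 0.7977
Converged at β = 0.7977.

β = 0.7977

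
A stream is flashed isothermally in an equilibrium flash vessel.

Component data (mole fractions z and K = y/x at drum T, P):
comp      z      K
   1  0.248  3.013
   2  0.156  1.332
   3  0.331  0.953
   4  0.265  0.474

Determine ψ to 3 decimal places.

ψ = 0.734

Let ψ = V/F and solve Σ zᵢ(Kᵢ−1)/(1+ψ(Kᵢ−1)) = 0.
g(0) = ΣzᵢKᵢ − 1 = 0.396 and g(1) = 1 − Σzᵢ/Kᵢ = -0.106, so a root lies in (0, 1).
Newton iteration, ψ⁰ = 0.46:
  ψ = 0.460: g = 0.1044, g' = -0.412 → ψ = 0.713
  ψ = 0.713: g = 0.0077, g' = -0.369 → ψ = 0.734
Converged at ψ = 0.734.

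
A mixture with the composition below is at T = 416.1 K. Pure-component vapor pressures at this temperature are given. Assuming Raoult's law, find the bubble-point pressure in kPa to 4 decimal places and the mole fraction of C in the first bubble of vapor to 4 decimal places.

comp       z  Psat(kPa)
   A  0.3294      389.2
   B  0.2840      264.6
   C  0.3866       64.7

At the bubble point ψ → 0, so ΣzᵢKᵢ = 1 with Kᵢ = Pᵢˢᵃᵗ/P ⇒ P = ΣzᵢPᵢˢᵃᵗ.
P = 0.3294·389.2 + 0.2840·264.6 + 0.3866·64.7 = 228.3619 kPa
yᵢ = zᵢPᵢˢᵃᵗ/P ⇒ y_C = 0.3866·64.7/228.3619 = 0.1095

Pbub = 228.3619 kPa, y_C = 0.1095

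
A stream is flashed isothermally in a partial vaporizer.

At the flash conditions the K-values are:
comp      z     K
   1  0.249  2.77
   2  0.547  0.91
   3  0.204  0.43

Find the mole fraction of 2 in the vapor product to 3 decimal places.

Material balance + equilibrium reduce to Σ zᵢ(Kᵢ−1)/(1+ψ(Kᵢ−1)) = 0.
g(0) = ΣzᵢKᵢ − 1 = 0.275 and g(1) = 1 − Σzᵢ/Kᵢ = -0.165, so a root lies in (0, 1).
Iterate (Newton) starting at ψ = 0.32:
  ψ = 0.320: g = 0.0885, g' = -0.422 → ψ = 0.530
  ψ = 0.530: g = 0.0092, g' = -0.349 → ψ = 0.556
Converged at ψ = 0.556.
Compositions from xᵢ = zᵢ/(1+ψ(Kᵢ−1)), yᵢ = Kᵢxᵢ:
  1: x = 0.125, y = 0.348
  2: x = 0.576, y = 0.524
  3: x = 0.299, y = 0.128

y_2 = 0.524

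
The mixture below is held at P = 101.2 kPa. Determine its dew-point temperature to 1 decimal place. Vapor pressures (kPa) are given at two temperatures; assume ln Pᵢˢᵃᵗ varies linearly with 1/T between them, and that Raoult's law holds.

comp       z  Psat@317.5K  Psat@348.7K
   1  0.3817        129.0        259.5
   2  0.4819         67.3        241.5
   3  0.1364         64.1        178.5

T = 323.2 K

Dew-point temperature: Σzᵢ·P/Pᵢˢᵃᵗ(T) = 1. Interpolate ln Pᵢˢᵃᵗ = aᵢ + bᵢ/T.
  T = 317.5 K: ΣzᵢP/Pᵢˢᵃᵗ = 1.2394
  T = 348.7 K: ΣzᵢP/Pᵢˢᵃᵗ = 0.4281
  T = 333.1 K: ΣzᵢP/Pᵢˢᵃᵗ = 0.7049
  T = 325.3 K: ΣzᵢP/Pᵢˢᵃᵗ = 0.9265
  T = 321.4 K: ΣzᵢP/Pᵢˢᵃᵗ = 1.0691
  T = 323.4 K: ΣzᵢP/Pᵢˢᵃᵗ = 0.9929
Interpolating between 321.4 K and 323.4 K gives T ≈ 323.2 K.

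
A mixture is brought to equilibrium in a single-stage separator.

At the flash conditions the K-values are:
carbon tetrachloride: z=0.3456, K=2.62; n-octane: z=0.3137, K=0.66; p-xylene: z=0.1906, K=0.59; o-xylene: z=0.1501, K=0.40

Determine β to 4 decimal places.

β = 0.4083

Iterate (Newton) starting at β = 0.5:
  β = 0.5000: g = -0.04614, g' = -0.4905 → β = 0.4059
  β = 0.4059: g = 0.00122, g' = -0.5194 → β = 0.4083
Converged at β = 0.4083.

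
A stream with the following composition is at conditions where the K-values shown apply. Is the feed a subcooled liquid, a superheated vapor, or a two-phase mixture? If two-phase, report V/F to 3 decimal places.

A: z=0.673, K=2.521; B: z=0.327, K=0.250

two-phase, V/F = 0.682

ΣzᵢKᵢ = 1.778; Σzᵢ/Kᵢ = 1.575.
Both exceed 1, so a two-phase solution exists.
Newton iteration, ψ⁰ = 0.5:
  ψ = 0.500: g = 0.1890, g' = -0.973 → ψ = 0.694
  ψ = 0.694: g = -0.0138, g' = -1.169 → ψ = 0.682
Converged at ψ = 0.682.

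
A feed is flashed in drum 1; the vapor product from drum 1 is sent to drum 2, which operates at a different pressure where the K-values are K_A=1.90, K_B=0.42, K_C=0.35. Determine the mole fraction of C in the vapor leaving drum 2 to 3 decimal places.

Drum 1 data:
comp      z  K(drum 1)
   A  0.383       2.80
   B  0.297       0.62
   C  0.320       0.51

Drum 1:
Rachford–Rice: g(ψ₁) = Σ zᵢ(Kᵢ−1)/(1+ψ₁(Kᵢ−1)) = 0.
g(0) = ΣzᵢKᵢ − 1 = 0.420 and g(1) = 1 − Σzᵢ/Kᵢ = -0.243, so a root lies in (0, 1).
Newton iteration, ψ₁⁰ = 0.5:
  ψ₁ = 0.500: g = 0.0158, g' = -0.544 → ψ₁ = 0.529
Converged at ψ₁ = 0.529.
Drum-1 compositions:
  A: x = 0.196, y = 0.549
  B: x = 0.372, y = 0.231
  C: x = 0.432, y = 0.220
Drum-2 feed = drum-1 vapor: z₂ = (0.5491, 0.2305, 0.2204).
Drum 2:
Newton–Raphson from ψ₂ = 0.5:
  ψ₂ = 0.500: g = -0.0597, g' = -0.570 → ψ₂ = 0.395
  ψ₂ = 0.395: g = -0.0017, g' = -0.541 → ψ₂ = 0.392
Converged at ψ₂ = 0.392.
  A: x = 0.406, y = 0.771
  B: x = 0.298, y = 0.125
  C: x = 0.296, y = 0.104

y_C (drum 2) = 0.104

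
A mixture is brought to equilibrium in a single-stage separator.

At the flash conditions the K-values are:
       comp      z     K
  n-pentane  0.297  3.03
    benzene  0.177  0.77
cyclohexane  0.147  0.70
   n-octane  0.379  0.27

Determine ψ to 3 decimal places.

Material balance + equilibrium reduce to Σ zᵢ(Kᵢ−1)/(1+ψ(Kᵢ−1)) = 0.
g(0) = ΣzᵢKᵢ − 1 = 0.241 and g(1) = 1 − Σzᵢ/Kᵢ = -0.942, so a root lies in (0, 1).
Newton–Raphson from ψ = 0.5:
  ψ = 0.500: g = -0.2344, g' = -0.833 → ψ = 0.219
  ψ = 0.219: g = -0.0016, g' = -0.899 → ψ = 0.217
Converged at ψ = 0.217.

ψ = 0.217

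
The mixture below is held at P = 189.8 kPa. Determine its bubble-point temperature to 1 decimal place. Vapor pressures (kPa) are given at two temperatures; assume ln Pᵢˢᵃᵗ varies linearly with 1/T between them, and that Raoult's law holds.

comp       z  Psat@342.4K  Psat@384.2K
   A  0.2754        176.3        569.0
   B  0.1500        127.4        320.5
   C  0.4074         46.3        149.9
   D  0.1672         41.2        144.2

T = 367.5 K

Bubble-point temperature: ΣzᵢPᵢˢᵃᵗ(T) = P. Interpolate ln Pᵢˢᵃᵗ = aᵢ + bᵢ/T.
  T = 342.4 K: ΣzᵢPᵢˢᵃᵗ = 93.41 kPa
  T = 384.2 K: ΣzᵢPᵢˢᵃᵗ = 289.96 kPa
  T = 363.3 K: ΣzᵢPᵢˢᵃᵗ = 169.81 kPa
  T = 373.8 K: ΣzᵢPᵢˢᵃᵗ = 223.78 kPa
  T = 368.6 K: ΣzᵢPᵢˢᵃᵗ = 195.56 kPa
  T = 366.0 K: ΣzᵢPᵢˢᵃᵗ = 182.56 kPa
  T = 367.3 K: ΣzᵢPᵢˢᵃᵗ = 188.97 kPa
Interpolating between 367.3 K and 368.6 K gives T ≈ 367.5 K.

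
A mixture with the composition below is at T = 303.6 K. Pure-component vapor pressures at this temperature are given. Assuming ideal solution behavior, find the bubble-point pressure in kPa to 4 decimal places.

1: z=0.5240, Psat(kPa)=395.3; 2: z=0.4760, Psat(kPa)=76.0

Pbub = 243.3132 kPa

At the bubble point ψ → 0, so ΣzᵢKᵢ = 1 with Kᵢ = Pᵢˢᵃᵗ/P ⇒ P = ΣzᵢPᵢˢᵃᵗ.
P = 0.5240·395.3 + 0.4760·76.0 = 243.3132 kPa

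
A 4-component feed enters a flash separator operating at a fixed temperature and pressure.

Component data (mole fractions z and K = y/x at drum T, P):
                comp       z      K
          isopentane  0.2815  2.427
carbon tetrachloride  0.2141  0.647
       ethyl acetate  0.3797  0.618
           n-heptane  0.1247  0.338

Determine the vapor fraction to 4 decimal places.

Let ψ = V/F and solve Σ zᵢ(Kᵢ−1)/(1+ψ(Kᵢ−1)) = 0.
g(0) = ΣzᵢKᵢ − 1 = 0.0985 and g(1) = 1 − Σzᵢ/Kᵢ = -0.4302, so a root lies in (0, 1).
Iterate (Newton) starting at ψ = 0.62:
  ψ = 0.6200: g = -0.21370, g' = -0.4575 → ψ = 0.1528
  ψ = 0.1528: g = 0.00400, g' = -0.5463 → ψ = 0.1602
Converged at ψ = 0.1602.

ψ = 0.1602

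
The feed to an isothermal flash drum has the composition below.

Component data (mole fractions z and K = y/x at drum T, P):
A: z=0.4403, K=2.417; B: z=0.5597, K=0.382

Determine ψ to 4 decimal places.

Newton–Raphson from ψ = 0.53:
  ψ = 0.5300: g = -0.15806, g' = -0.7611 → ψ = 0.3223
  ψ = 0.3223: g = -0.00364, g' = -0.7499 → ψ = 0.3175
Converged at ψ = 0.3175.

ψ = 0.3175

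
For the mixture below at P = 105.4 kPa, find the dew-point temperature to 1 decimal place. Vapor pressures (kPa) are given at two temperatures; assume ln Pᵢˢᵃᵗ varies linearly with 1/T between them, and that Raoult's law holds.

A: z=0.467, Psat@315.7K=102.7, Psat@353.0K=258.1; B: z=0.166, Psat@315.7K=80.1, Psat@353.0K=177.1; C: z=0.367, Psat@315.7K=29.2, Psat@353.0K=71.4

T = 344.5 K

Dew-point temperature: Σzᵢ·P/Pᵢˢᵃᵗ(T) = 1. Interpolate ln Pᵢˢᵃᵗ = aᵢ + bᵢ/T.
  T = 315.7 K: ΣzᵢP/Pᵢˢᵃᵗ = 2.0224
  T = 353.0 K: ΣzᵢP/Pᵢˢᵃᵗ = 0.8313
  T = 334.4 K: ΣzᵢP/Pᵢˢᵃᵗ = 1.2631
  T = 343.7 K: ΣzᵢP/Pᵢˢᵃᵗ = 1.0189
  T = 348.4 K: ΣzᵢP/Pᵢˢᵃᵗ = 0.9180
  T = 346.0 K: ΣzᵢP/Pᵢˢᵃᵗ = 0.9679
  T = 344.9 K: ΣzᵢP/Pᵢˢᵃᵗ = 0.9919
Interpolating between 343.7 K and 344.9 K gives T ≈ 344.5 K.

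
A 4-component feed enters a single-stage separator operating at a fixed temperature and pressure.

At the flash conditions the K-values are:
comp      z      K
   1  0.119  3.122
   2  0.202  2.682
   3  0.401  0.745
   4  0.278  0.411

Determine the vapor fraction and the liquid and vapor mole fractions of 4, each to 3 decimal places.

ψ = 0.421, x_4 = 0.370, y_4 = 0.152

Rachford–Rice: g(ψ) = Σ zᵢ(Kᵢ−1)/(1+ψ(Kᵢ−1)) = 0.
Feasibility: ΣzᵢKᵢ = 1.326, Σzᵢ/Kᵢ = 1.328 — both > 1, two phases present.
Newton–Raphson from ψ = 0.64:
  ψ = 0.640: g = -0.1143, g' = -0.515 → ψ = 0.418
  ψ = 0.418: g = 0.0017, g' = -0.550 → ψ = 0.421
Converged at ψ = 0.421.
Compositions from xᵢ = zᵢ/(1+ψ(Kᵢ−1)), yᵢ = Kᵢxᵢ:
  1: x = 0.063, y = 0.196
  2: x = 0.118, y = 0.317
  3: x = 0.449, y = 0.335
  4: x = 0.370, y = 0.152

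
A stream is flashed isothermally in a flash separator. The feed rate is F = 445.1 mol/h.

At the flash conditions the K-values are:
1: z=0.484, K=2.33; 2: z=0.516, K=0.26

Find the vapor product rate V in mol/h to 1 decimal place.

Binary case is linear: z₁(K₁−1)(1+ψ(K₂−1)) + z₂(K₂−1)(1+ψ(K₁−1)) = 0
⇒ ψ = [z₁(K₁−1)+z₂(K₂−1)] / [−(K₁−1)(K₂−1)] = 0.2619/0.9842 = 0.266
Then V = ψ·F = 0.2661·445.1 = 118.4 mol/h and L = F − V = 326.7 mol/h.

V = 118.4 mol/h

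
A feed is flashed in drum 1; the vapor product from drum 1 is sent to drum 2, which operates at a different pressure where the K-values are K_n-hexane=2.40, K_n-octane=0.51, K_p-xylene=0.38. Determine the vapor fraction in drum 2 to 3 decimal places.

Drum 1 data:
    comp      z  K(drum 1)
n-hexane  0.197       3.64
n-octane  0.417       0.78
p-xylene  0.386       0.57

Drum 1:
Newton–Raphson from ψ₁ = 0.69:
  ψ₁ = 0.690: g = -0.1598, g' = -0.345 → ψ₁ = 0.226
  ψ₁ = 0.226: g = 0.0451, g' = -0.648 → ψ₁ = 0.296
  ψ₁ = 0.296: g = 0.0036, g' = -0.549 → ψ₁ = 0.303
Converged at ψ₁ = 0.303.
Drum-1 compositions:
  n-hexane: x = 0.110, y = 0.399
  n-octane: x = 0.447, y = 0.348
  p-xylene: x = 0.444, y = 0.253
Drum-2 feed = drum-1 vapor: z₂ = (0.3986, 0.3485, 0.2529).
Drum 2:
Rachford–Rice: g(ψ₂) = Σ zᵢ(Kᵢ−1)/(1+ψ₂(Kᵢ−1)) = 0.
Check two-phase: ΣzᵢKᵢ = 1.230 > 1 and Σzᵢ/Kᵢ = 1.515 > 1, so g(0) = 0.230 > 0 and g(1) = -0.515 < 0.
Newton–Raphson from ψ₂ = 0.51:
  ψ₂ = 0.510: g = -0.1314, g' = -0.623 → ψ₂ = 0.299
  ψ₂ = 0.299: g = 0.0008, g' = -0.650 → ψ₂ = 0.300
Converged at ψ₂ = 0.300.
  n-hexane: x = 0.281, y = 0.674
  n-octane: x = 0.409, y = 0.208
  p-xylene: x = 0.311, y = 0.118

V/F (drum 2) = 0.300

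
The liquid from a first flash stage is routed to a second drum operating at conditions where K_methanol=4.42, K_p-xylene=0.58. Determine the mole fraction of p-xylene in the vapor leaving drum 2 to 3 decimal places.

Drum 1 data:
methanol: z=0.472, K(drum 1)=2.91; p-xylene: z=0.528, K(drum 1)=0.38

y_p-xylene (drum 2) = 0.517

Drum 1:
Rachford–Rice: g(ψ₁) = Σ zᵢ(Kᵢ−1)/(1+ψ₁(Kᵢ−1)) = 0.
Feasibility: ΣzᵢKᵢ = 1.574, Σzᵢ/Kᵢ = 1.552 — both > 1, two phases present.
Iterate (Newton) starting at ψ₁ = 0.43:
  ψ₁ = 0.430: g = 0.0486, g' = -0.896 → ψ₁ = 0.484
  ψ₁ = 0.484: g = 0.0005, g' = -0.879 → ψ₁ = 0.485
Converged at ψ₁ = 0.485.
Drum-1 compositions:
  methanol: x = 0.245, y = 0.713
  p-xylene: x = 0.755, y = 0.287
Drum-2 feed = drum-1 liquid: z₂ = (0.2451, 0.7549).
Drum 2:
Material balance + equilibrium reduce to Σ zᵢ(Kᵢ−1)/(1+ψ₂(Kᵢ−1)) = 0.
Feasibility: ΣzᵢKᵢ = 1.521, Σzᵢ/Kᵢ = 1.357 — both > 1, two phases present.
Binary case is linear: z₁(K₁−1)(1+ψ₂(K₂−1)) + z₂(K₂−1)(1+ψ₂(K₁−1)) = 0
⇒ ψ₂ = [z₁(K₁−1)+z₂(K₂−1)] / [−(K₁−1)(K₂−1)] = 0.5210/1.4364 = 0.363
  methanol: x = 0.109, y = 0.483
  p-xylene: x = 0.891, y = 0.517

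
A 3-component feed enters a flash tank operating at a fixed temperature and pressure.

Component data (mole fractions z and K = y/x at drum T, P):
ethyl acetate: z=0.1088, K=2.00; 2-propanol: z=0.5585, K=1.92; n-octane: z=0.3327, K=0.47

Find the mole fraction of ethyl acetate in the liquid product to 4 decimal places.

x_ethyl acetate = 0.0572

Rachford–Rice: g(ψ) = Σ zᵢ(Kᵢ−1)/(1+ψ(Kᵢ−1)) = 0.
g(0) = ΣzᵢKᵢ − 1 = 0.4463 and g(1) = 1 − Σzᵢ/Kᵢ = -0.0532, so a root lies in (0, 1).
Newton iteration, ψ⁰ = 0.5:
  ψ = 0.5000: g = 0.18456, g' = -0.4431 → ψ = 0.9165
  ψ = 0.9165: g = -0.00735, g' = -0.5222 → ψ = 0.9024
  ψ = 0.9024: g = -0.00005, g' = -0.5145 → ψ = 0.9023
Converged at ψ = 0.9023.
Compositions from xᵢ = zᵢ/(1+ψ(Kᵢ−1)), yᵢ = Kᵢxᵢ:
  ethyl acetate: x = 0.0572, y = 0.1144
  2-propanol: x = 0.3052, y = 0.5859
  n-octane: x = 0.6376, y = 0.2997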